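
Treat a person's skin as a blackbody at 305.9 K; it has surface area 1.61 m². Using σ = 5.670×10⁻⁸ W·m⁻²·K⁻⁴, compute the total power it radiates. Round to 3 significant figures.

Area A = 1.61 m².
P = σAT⁴ = 5.670×10⁻⁸ × 1.61 × (305.9)⁴ = 799 W.

P ≈ 799 W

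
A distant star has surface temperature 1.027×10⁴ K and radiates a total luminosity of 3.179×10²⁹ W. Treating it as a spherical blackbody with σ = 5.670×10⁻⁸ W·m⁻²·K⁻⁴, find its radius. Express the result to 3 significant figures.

L = 4πR²σT⁴ ⇒ R = √(L/(4πσT⁴)).
σT⁴ = 6.30761×10⁸ W/m², so R = √(3.179×10²⁹/(4π×6.30761×10⁸)) = 6.33×10⁹ m.

R ≈ 6.33×10⁹ m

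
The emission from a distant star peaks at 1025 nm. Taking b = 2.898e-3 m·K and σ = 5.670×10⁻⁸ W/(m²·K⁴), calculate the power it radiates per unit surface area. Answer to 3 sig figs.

I ≈ 3.62×10⁶ W/m²

Wien's law: T = b/λ_max = 2.898×10⁻³/1.025×10⁻⁶ = 2827.32 K.
Then I = σT⁴ = 5.670×10⁻⁸×(2827.32)⁴ = 3.62×10⁶ W/m².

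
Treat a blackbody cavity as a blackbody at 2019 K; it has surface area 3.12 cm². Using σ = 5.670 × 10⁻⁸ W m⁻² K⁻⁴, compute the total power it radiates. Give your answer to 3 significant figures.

Area A = 3.12 cm² = 3.12×10⁻⁴ m².
P = σAT⁴ = 5.670×10⁻⁸ × 3.12×10⁻⁴ × (2019)⁴ = 294 W.

P ≈ 294 W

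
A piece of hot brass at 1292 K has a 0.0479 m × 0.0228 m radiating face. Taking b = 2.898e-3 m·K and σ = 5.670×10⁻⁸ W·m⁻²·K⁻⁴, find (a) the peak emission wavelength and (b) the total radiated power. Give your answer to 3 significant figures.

λ_max ≈ 2.24 μm; P ≈ 173 W

(a) λ_max = b/T = 2.898×10⁻³/1292 = 2.243×10⁻⁶ m = 2.24 μm.
Area A = 0.0479 × 0.0228 = 1.09212×10⁻³ m².
(b) P = σAT⁴ = 5.670×10⁻⁸×1.09212×10⁻³×(1292)⁴ = 173 W.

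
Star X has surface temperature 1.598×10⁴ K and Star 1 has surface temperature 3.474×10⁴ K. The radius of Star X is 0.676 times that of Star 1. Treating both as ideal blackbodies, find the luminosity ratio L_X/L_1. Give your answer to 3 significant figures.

L ∝ R²T⁴, so L_X/L_1 = (R_X/R_1)²(T_X/T_1)⁴ = (0.676)² × (1.598×10⁴/3.474×10⁴)⁴ = 0.456976 × 0.0447701 = 0.0205.

L_X/L_1 ≈ 0.0205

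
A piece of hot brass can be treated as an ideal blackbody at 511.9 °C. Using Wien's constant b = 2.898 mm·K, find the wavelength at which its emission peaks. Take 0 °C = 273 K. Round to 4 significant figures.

T = 511.9 °C + 273 = 784.9 K.
Wien's displacement law: λ_max = b/T = (2.898×10⁻³ m·K)/(784.9 K) = 3.6922×10⁻⁶ m.
That is 3.692 μm, in the infrared range.

λ_max ≈ 3.692 μm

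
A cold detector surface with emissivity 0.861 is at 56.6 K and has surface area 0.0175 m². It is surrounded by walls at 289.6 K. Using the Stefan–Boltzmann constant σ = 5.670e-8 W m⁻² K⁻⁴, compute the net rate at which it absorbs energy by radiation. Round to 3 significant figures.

Net gain ≈ 6.00 W

Area A = 0.0175 m².
Net radiated power P_net = εσA(T⁴ − T₀⁴) = 0.861×5.670×10⁻⁸×0.0175×(56.6⁴ − 289.6⁴).
T⁴ − T₀⁴ = 1.02628×10⁷ − 7.03387×10⁹ = -7.02361×10⁹ K⁴, so P_net = -6.00 W — negative, meaning a net gain of 6.00 W.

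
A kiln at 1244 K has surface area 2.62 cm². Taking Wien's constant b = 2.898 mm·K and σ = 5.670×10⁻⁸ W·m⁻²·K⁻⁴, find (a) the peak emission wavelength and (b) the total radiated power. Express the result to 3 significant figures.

(a) λ_max = b/T = 2.898×10⁻³/1244 = 2.330×10⁻⁶ m = 2.33 μm.
Area A = 2.62 cm² = 2.62×10⁻⁴ m².
(b) P = σAT⁴ = 5.670×10⁻⁸×2.62×10⁻⁴×(1244)⁴ = 35.6 W.

λ_max ≈ 2.33 μm; P ≈ 35.6 W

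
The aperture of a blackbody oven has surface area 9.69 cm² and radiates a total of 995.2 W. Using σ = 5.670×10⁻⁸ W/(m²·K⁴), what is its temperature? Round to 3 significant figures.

T ≈ 2.06×10³ K

Area A = 9.69 cm² = 9.69×10⁻⁴ m².
P = σAT⁴ ⇒ T = (P/(σA))^(1/4) = (995.2/(5.670×10⁻⁸×9.69×10⁻⁴))^(1/4) = 2.06×10³ K.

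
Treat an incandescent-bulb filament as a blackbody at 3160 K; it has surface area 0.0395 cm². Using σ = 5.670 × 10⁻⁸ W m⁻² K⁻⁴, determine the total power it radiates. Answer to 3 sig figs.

P ≈ 22.3 W

Area A = 0.0395 cm² = 3.95×10⁻⁶ m².
P = σAT⁴ = 5.670×10⁻⁸ × 3.95×10⁻⁶ × (3160)⁴ = 22.3 W.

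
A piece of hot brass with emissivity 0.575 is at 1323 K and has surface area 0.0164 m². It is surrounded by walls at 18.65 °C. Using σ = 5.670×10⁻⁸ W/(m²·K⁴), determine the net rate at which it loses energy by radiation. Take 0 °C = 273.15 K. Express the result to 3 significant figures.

Net loss ≈ 1.63×10³ W

Surroundings: T = 18.65 °C + 273.15 = 291.80 K.
Area A = 0.0164 m².
Net radiated power P_net = εσA(T⁴ − T₀⁴) = 0.575×5.670×10⁻⁸×0.0164×(1323⁴ − 291.80⁴).
T⁴ − T₀⁴ = 3.06365×10¹² − 7.25005×10⁹ = 3.05640×10¹² K⁴, so P_net = 1.63×10³ W.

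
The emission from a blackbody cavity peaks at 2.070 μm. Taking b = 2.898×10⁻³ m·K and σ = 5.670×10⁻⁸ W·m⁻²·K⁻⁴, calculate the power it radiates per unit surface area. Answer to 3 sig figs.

Wien's law: T = b/λ_max = 2.898×10⁻³/2.070×10⁻⁶ = 1400.00 K.
Then I = σT⁴ = 5.670×10⁻⁸×(1400.00)⁴ = 2.18×10⁵ W/m².

I ≈ 2.18×10⁵ W/m²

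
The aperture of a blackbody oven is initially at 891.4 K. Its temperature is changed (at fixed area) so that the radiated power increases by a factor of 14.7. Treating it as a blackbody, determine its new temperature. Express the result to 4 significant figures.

P ∝ T⁴, so T₂/T₁ = (P₂/P₁)^(1/4) = (14.7)^(1/4) = 1.95808.
T₂ = 891.4 × 1.95808 = 1745 K.

T₂ ≈ 1745 K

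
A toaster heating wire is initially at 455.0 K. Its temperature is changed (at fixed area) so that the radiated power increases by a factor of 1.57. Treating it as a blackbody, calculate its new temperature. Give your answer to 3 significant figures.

T₂ ≈ 509 K

P ∝ T⁴, so T₂/T₁ = (P₂/P₁)^(1/4) = (1.57)^(1/4) = 1.11937.
T₂ = 455.0 × 1.11937 = 509 K.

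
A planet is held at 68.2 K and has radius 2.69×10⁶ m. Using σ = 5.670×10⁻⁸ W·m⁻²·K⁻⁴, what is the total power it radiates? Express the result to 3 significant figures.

P ≈ 1.12×10¹⁴ W

Surface area A = 4πR² = 4π(2.69×10⁶ m)² = 9.09315×10¹³ m².
P = σAT⁴ = 5.670×10⁻⁸ × 9.09315×10¹³ × (68.2)⁴ = 1.12×10¹⁴ W.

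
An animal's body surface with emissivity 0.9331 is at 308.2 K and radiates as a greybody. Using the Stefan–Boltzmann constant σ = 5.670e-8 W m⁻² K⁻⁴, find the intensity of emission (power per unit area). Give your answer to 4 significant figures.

I ≈ 477.4 W/m²

Stefan–Boltzmann: I = εσT⁴ = 0.9331 × 5.670×10⁻⁸ × (308.2)⁴ = 477.4 W/m².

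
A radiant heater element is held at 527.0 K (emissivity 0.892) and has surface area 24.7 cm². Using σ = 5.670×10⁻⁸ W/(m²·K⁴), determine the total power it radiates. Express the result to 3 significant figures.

P ≈ 9.64 W

Area A = 24.7 cm² = 2.47×10⁻³ m².
P = εσAT⁴ = 0.892 × 5.670×10⁻⁸ × 2.47×10⁻³ × (527.0)⁴ = 9.64 W.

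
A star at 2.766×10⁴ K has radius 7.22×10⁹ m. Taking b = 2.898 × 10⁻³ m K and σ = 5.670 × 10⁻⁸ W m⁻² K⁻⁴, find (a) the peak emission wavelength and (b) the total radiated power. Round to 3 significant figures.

(a) λ_max = b/T = 2.898×10⁻³/2.766×10⁴ = 1.048×10⁻⁷ m = 105 nm.
Surface area A = 4πR² = 4π(7.22×10⁹ m)² = 6.55065×10²⁰ m².
(b) P = σAT⁴ = 5.670×10⁻⁸×6.55065×10²⁰×(2.766×10⁴)⁴ = 2.17×10³¹ W.

λ_max ≈ 105 nm; P ≈ 2.17×10³¹ W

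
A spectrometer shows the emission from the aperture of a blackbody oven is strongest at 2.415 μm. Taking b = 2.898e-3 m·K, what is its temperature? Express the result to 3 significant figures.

Wien's law gives T = b/λ_max = (2.898×10⁻³ m·K)/(2.415×10⁻⁶ m) = 1.20×10³ K.

T ≈ 1.20×10³ K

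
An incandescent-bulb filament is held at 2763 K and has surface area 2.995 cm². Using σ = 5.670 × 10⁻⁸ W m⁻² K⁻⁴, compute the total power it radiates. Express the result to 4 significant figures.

P ≈ 989.7 W

Area A = 2.995 cm² = 2.995×10⁻⁴ m².
P = σAT⁴ = 5.670×10⁻⁸ × 2.995×10⁻⁴ × (2763)⁴ = 989.7 W.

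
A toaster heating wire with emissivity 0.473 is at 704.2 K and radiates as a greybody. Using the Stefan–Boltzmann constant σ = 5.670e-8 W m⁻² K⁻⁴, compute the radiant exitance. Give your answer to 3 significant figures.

I ≈ 6.60×10³ W/m²

Stefan–Boltzmann: I = εσT⁴ = 0.473 × 5.670×10⁻⁸ × (704.2)⁴ = 6.60×10³ W/m².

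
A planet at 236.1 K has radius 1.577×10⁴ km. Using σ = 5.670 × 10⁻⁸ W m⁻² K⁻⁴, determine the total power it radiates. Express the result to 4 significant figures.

P ≈ 5.506×10¹⁷ W

Surface area A = 4πR² = 4π(1.577×10⁷ m)² = 3.12517×10¹⁵ m².
P = σAT⁴ = 5.670×10⁻⁸ × 3.12517×10¹⁵ × (236.1)⁴ = 5.506×10¹⁷ W.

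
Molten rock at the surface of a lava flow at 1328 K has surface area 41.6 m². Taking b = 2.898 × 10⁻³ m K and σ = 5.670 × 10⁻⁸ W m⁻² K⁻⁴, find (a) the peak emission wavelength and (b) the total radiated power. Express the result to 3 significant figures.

(a) λ_max = b/T = 2.898×10⁻³/1328 = 2.182×10⁻⁶ m = 2.18×10³ nm.
Area A = 41.6 m².
(b) P = σAT⁴ = 5.670×10⁻⁸×41.6×(1328)⁴ = 7.34×10⁶ W.

λ_max ≈ 2.18×10³ nm; P ≈ 7.34×10⁶ W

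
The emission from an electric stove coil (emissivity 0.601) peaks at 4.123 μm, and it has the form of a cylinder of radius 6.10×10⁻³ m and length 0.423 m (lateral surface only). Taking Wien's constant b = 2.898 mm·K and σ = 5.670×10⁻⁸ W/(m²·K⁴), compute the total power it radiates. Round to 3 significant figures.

Wien's law: T = b/λ_max = 2.898×10⁻³/4.123×10⁻⁶ = 702.886 K.
Lateral area A = 2πrL = 2π×6.10×10⁻³×0.423 = 0.0162125 m².
Then P = εσAT⁴ = 0.601×5.670×10⁻⁸×0.0162125×(702.886)⁴ = 135 W.

P ≈ 135 W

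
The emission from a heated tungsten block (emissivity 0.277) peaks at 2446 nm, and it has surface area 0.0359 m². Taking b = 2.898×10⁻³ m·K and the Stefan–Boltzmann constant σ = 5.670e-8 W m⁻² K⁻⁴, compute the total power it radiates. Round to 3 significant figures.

P ≈ 1.11×10³ W

Wien's law: T = b/λ_max = 2.898×10⁻³/2.446×10⁻⁶ = 1184.79 K.
Area A = 0.0359 m².
Then P = εσAT⁴ = 0.277×5.670×10⁻⁸×0.0359×(1184.79)⁴ = 1.11×10³ W.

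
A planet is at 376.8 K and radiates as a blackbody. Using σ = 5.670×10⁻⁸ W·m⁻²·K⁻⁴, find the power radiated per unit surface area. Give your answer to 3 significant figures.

Stefan–Boltzmann: I = σT⁴ = 5.670×10⁻⁸ × (376.8)⁴ = 1.14×10³ W/m².

I ≈ 1.14×10³ W/m²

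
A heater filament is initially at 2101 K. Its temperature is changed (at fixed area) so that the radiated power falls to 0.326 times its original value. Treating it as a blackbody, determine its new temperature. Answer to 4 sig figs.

T₂ ≈ 1588 K

P ∝ T⁴, so T₂/T₁ = (P₂/P₁)^(1/4) = (0.326)^(1/4) = 0.755622.
T₂ = 2101 × 0.755622 = 1588 K.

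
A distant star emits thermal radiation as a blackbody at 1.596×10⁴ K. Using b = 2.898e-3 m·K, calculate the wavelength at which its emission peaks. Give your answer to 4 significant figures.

λ_max ≈ 181.6 nm

Wien's displacement law: λ_max = b/T = (2.898×10⁻³ m·K)/(1.596×10⁴ K) = 1.8158×10⁻⁷ m.
That is 181.6 nm, in the ultraviolet range.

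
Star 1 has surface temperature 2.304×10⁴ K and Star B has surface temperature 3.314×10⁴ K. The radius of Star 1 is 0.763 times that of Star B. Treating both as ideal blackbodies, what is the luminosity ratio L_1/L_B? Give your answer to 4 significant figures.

L ∝ R²T⁴, so L_1/L_B = (R_1/R_B)²(T_1/T_B)⁴ = (0.763)² × (2.304×10⁴/3.314×10⁴)⁴ = 0.582169 × 0.233625 = 0.1360.

L_1/L_B ≈ 0.1360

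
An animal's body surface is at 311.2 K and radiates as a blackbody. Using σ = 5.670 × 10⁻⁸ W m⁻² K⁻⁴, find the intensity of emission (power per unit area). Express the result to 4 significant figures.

Stefan–Boltzmann: I = σT⁴ = 5.670×10⁻⁸ × (311.2)⁴ = 531.8 W/m².

I ≈ 531.8 W/m²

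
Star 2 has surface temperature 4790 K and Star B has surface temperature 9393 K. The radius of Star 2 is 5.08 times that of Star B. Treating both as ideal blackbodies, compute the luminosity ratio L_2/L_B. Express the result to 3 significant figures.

L ∝ R²T⁴, so L_2/L_B = (R_2/R_B)²(T_2/T_B)⁴ = (5.08)² × (4790/9393)⁴ = 25.8064 × 0.0676277 = 1.75.

L_2/L_B ≈ 1.75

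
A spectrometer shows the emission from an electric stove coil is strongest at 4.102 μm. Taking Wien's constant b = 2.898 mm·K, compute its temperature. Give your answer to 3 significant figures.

T ≈ 706 K

Wien's law gives T = b/λ_max = (2.898×10⁻³ m·K)/(4.102×10⁻⁶ m) = 706 K.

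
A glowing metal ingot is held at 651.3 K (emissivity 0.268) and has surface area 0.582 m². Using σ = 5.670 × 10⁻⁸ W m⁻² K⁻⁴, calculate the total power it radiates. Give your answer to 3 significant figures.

Area A = 0.582 m².
P = εσAT⁴ = 0.268 × 5.670×10⁻⁸ × 0.582 × (651.3)⁴ = 1.59×10³ W.

P ≈ 1.59×10³ W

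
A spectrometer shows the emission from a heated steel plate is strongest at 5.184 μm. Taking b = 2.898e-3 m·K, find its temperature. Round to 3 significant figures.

T ≈ 559 K

Wien's law gives T = b/λ_max = (2.898×10⁻³ m·K)/(5.184×10⁻⁶ m) = 559 K.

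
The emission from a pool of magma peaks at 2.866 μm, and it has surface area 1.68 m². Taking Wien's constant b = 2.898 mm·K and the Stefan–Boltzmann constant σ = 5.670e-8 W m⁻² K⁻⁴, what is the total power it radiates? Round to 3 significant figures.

P ≈ 9.96×10⁴ W

Wien's law: T = b/λ_max = 2.898×10⁻³/2.866×10⁻⁶ = 1011.17 K.
Area A = 1.68 m².
Then P = σAT⁴ = 5.670×10⁻⁸×1.68×(1011.17)⁴ = 9.96×10⁴ W.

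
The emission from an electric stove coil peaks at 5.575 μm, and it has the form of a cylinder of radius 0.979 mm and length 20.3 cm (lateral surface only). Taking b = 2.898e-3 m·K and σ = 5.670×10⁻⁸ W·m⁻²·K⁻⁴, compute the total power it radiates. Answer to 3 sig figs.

P ≈ 5.17 W

Wien's law: T = b/λ_max = 2.898×10⁻³/5.575×10⁻⁶ = 519.821 K.
Lateral area A = 2πrL = 2π×9.79×10⁻⁴×0.203 = 1.24870×10⁻³ m².
Then P = σAT⁴ = 5.670×10⁻⁸×1.24870×10⁻³×(519.821)⁴ = 5.17 W.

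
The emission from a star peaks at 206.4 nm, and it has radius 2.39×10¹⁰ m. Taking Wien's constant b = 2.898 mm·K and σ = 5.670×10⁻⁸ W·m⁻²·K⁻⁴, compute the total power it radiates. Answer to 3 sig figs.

P ≈ 1.58×10³¹ W

Wien's law: T = b/λ_max = 2.898×10⁻³/2.064×10⁻⁷ = 14040.7 K.
Surface area A = 4πR² = 4π(2.39×10¹⁰ m)² = 7.17804×10²¹ m².
Then P = σAT⁴ = 5.670×10⁻⁸×7.17804×10²¹×(14040.7)⁴ = 1.58×10³¹ W.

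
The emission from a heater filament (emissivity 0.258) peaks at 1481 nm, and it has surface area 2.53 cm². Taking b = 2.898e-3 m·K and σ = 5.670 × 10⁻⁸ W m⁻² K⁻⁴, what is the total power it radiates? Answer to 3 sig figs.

Wien's law: T = b/λ_max = 2.898×10⁻³/1.481×10⁻⁶ = 1956.79 K.
Area A = 2.53 cm² = 2.53×10⁻⁴ m².
Then P = εσAT⁴ = 0.258×5.670×10⁻⁸×2.53×10⁻⁴×(1956.79)⁴ = 54.3 W.

P ≈ 54.3 W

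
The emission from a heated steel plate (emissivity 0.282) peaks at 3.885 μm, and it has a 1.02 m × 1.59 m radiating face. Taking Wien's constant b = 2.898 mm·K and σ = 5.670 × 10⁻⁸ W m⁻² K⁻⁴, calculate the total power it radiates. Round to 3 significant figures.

Wien's law: T = b/λ_max = 2.898×10⁻³/3.885×10⁻⁶ = 745.946 K.
Area A = 1.02 × 1.59 = 1.6218 m².
Then P = εσAT⁴ = 0.282×5.670×10⁻⁸×1.6218×(745.946)⁴ = 8.03×10³ W.

P ≈ 8.03×10³ W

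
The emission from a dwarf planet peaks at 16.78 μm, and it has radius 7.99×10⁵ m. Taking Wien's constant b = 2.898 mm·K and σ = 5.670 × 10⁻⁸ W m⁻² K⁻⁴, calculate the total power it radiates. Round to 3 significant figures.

P ≈ 4.05×10¹⁴ W

Wien's law: T = b/λ_max = 2.898×10⁻³/1.678×10⁻⁵ = 172.706 K.
Surface area A = 4πR² = 4π(7.99×10⁵ m)² = 8.02238×10¹² m².
Then P = σAT⁴ = 5.670×10⁻⁸×8.02238×10¹²×(172.706)⁴ = 4.05×10¹⁴ W.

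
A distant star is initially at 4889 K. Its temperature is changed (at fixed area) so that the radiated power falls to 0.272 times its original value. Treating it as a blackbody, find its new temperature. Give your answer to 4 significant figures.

P ∝ T⁴, so T₂/T₁ = (P₂/P₁)^(1/4) = (0.272)^(1/4) = 0.722175.
T₂ = 4889 × 0.722175 = 3531 K.

T₂ ≈ 3531 K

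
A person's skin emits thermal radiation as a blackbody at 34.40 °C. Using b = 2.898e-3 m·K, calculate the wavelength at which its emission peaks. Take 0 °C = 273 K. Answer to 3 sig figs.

T = 34.40 °C + 273 = 307.40 K.
Wien's displacement law: λ_max = b/T = (2.898×10⁻³ m·K)/(307.40 K) = 9.427×10⁻⁶ m.
That is 9.43 μm, in the infrared range.

λ_max ≈ 9.43 μm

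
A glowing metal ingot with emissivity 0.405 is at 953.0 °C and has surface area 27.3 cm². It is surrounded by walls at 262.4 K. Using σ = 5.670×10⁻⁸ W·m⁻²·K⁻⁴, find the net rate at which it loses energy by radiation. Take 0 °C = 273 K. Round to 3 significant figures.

Net loss ≈ 141 W

T = 953.0 °C + 273 = 1226.0 K.
Area A = 27.3 cm² = 2.73×10⁻³ m².
Net radiated power P_net = εσA(T⁴ − T₀⁴) = 0.405×5.670×10⁻⁸×2.73×10⁻³×(1226.0⁴ − 262.4⁴).
T⁴ − T₀⁴ = 2.25924×10¹² − 4.74084×10⁹ = 2.25450×10¹² K⁴, so P_net = 141 W.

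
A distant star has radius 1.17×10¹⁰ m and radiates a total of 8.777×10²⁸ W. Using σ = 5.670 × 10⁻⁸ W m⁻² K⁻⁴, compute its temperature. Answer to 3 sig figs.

Surface area A = 4πR² = 4π(1.17×10¹⁰ m)² = 1.72021×10²¹ m².
P = σAT⁴ ⇒ T = (P/(σA))^(1/4) = (8.777×10²⁸/(5.670×10⁻⁸×1.72021×10²¹))^(1/4) = 5.48×10³ K.

T ≈ 5.48×10³ K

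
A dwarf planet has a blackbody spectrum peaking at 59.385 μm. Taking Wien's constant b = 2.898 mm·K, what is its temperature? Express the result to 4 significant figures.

T ≈ 48.80 K

Wien's law gives T = b/λ_max = (2.898×10⁻³ m·K)/(5.9385×10⁻⁵ m) = 48.80 K.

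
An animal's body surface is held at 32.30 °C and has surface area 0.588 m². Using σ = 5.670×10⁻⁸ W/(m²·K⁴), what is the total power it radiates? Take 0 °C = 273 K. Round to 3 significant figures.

P ≈ 290 W

T = 32.30 °C + 273 = 305.30 K.
Area A = 0.588 m².
P = σAT⁴ = 5.670×10⁻⁸ × 0.588 × (305.30)⁴ = 290 W.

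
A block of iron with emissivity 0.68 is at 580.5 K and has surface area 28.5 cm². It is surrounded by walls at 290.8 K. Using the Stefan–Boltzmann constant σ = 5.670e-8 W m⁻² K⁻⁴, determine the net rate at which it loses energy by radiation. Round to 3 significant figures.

Area A = 28.5 cm² = 2.85×10⁻³ m².
Net radiated power P_net = εσA(T⁴ − T₀⁴) = 0.68×5.670×10⁻⁸×2.85×10⁻³×(580.5⁴ − 290.8⁴).
T⁴ − T₀⁴ = 1.13556×10¹¹ − 7.15118×10⁹ = 1.06405×10¹¹ K⁴, so P_net = 11.7 W.

Net loss ≈ 11.7 W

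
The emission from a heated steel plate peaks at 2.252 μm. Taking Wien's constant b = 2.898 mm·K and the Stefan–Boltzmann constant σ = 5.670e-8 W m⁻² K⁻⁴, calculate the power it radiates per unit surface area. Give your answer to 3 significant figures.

Wien's law: T = b/λ_max = 2.898×10⁻³/2.252×10⁻⁶ = 1286.86 K.
Then I = σT⁴ = 5.670×10⁻⁸×(1286.86)⁴ = 1.55×10⁵ W/m².

I ≈ 1.55×10⁵ W/m²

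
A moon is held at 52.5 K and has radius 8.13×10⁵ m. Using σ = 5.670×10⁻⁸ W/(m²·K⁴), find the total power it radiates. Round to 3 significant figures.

Surface area A = 4πR² = 4π(8.13×10⁵ m)² = 8.30598×10¹² m².
P = σAT⁴ = 5.670×10⁻⁸ × 8.30598×10¹² × (52.5)⁴ = 3.58×10¹² W.

P ≈ 3.58×10¹² W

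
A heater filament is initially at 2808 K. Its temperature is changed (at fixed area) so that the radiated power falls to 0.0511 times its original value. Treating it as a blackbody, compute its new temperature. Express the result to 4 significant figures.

T₂ ≈ 1335 K

P ∝ T⁴, so T₂/T₁ = (P₂/P₁)^(1/4) = (0.0511)^(1/4) = 0.475450.
T₂ = 2808 × 0.475450 = 1335 K.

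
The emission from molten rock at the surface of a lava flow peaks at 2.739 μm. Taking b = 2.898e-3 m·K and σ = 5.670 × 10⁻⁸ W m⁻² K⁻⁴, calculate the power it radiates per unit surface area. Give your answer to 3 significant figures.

Wien's law: T = b/λ_max = 2.898×10⁻³/2.739×10⁻⁶ = 1058.05 K.
Then I = σT⁴ = 5.670×10⁻⁸×(1058.05)⁴ = 7.11×10⁴ W/m².

I ≈ 7.11×10⁴ W/m²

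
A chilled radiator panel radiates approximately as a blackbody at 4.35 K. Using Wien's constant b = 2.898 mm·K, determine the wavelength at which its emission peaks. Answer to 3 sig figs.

λ_max ≈ 6.66×10⁻⁴ m

Wien's displacement law: λ_max = b/T = (2.898×10⁻³ m·K)/(4.35 K) = 6.662×10⁻⁴ m.
That is 6.66×10⁻⁴ m, in the infrared range.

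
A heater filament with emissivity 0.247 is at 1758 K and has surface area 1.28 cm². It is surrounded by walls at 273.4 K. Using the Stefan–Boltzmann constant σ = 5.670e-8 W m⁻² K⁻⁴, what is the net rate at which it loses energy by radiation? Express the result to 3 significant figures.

Area A = 1.28 cm² = 1.28×10⁻⁴ m².
Net radiated power P_net = εσA(T⁴ − T₀⁴) = 0.247×5.670×10⁻⁸×1.28×10⁻⁴×(1758⁴ − 273.4⁴).
T⁴ − T₀⁴ = 9.55159×10¹² − 5.58720×10⁹ = 9.54600×10¹² K⁴, so P_net = 17.1 W.

Net loss ≈ 17.1 W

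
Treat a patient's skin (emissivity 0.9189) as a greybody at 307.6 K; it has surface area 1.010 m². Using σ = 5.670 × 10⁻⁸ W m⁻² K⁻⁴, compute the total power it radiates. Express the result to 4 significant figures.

P ≈ 471.1 W

Area A = 1.010 m².
P = εσAT⁴ = 0.9189 × 5.670×10⁻⁸ × 1.010 × (307.6)⁴ = 471.1 W.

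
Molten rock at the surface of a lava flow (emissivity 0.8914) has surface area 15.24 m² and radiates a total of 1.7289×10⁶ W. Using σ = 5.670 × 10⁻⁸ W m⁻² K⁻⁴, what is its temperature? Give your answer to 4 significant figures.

Area A = 15.24 m².
P = εσAT⁴ ⇒ T = (P/(εσA))^(1/4) = (1.7289×10⁶/(0.8914×5.670×10⁻⁸×15.24))^(1/4) = 1224 K.

T ≈ 1224 K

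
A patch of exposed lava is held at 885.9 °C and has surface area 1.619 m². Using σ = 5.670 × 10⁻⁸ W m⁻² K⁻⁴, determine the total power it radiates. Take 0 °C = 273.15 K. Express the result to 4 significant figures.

P ≈ 1.657×10⁵ W

T = 885.9 °C + 273.15 = 1159.05 K.
Area A = 1.619 m².
P = σAT⁴ = 5.670×10⁻⁸ × 1.619 × (1159.05)⁴ = 1.657×10⁵ W.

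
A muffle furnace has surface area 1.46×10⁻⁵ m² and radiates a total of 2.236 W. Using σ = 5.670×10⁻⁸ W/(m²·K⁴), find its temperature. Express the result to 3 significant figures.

Area A = 1.46×10⁻⁵ m².
P = σAT⁴ ⇒ T = (P/(σA))^(1/4) = (2.236/(5.670×10⁻⁸×1.46×10⁻⁵))^(1/4) = 1.28×10³ K.

T ≈ 1.28×10³ K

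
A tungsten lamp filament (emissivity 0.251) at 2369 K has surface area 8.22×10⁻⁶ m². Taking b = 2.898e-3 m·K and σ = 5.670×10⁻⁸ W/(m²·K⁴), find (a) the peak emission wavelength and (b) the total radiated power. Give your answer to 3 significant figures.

(a) λ_max = b/T = 2.898×10⁻³/2369 = 1.223×10⁻⁶ m = 1.22×10³ nm.
Area A = 8.22×10⁻⁶ m².
(b) P = εσAT⁴ = 0.251×5.670×10⁻⁸×8.22×10⁻⁶×(2369)⁴ = 3.68 W.

λ_max ≈ 1.22×10³ nm; P ≈ 3.68 W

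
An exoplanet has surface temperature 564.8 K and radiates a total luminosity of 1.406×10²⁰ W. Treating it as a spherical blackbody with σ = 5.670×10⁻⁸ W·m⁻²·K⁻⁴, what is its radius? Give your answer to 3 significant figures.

L = 4πR²σT⁴ ⇒ R = √(L/(4πσT⁴)).
σT⁴ = 5769.81 W/m², so R = √(1.406×10²⁰/(4π×5769.81)) = 4.40×10⁷ m.

R ≈ 4.40×10⁷ m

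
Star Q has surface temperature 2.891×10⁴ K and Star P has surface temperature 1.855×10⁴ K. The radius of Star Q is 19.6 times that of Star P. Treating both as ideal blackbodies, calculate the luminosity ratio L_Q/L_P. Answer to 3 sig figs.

L_Q/L_P ≈ 2.27×10³

L ∝ R²T⁴, so L_Q/L_P = (R_Q/R_P)²(T_Q/T_P)⁴ = (19.6)² × (2.891×10⁴/1.855×10⁴)⁴ = 384.16 × 5.89952 = 2.27×10³.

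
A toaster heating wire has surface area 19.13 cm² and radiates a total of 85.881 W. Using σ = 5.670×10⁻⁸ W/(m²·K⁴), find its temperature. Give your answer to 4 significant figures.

T ≈ 943.3 K

Area A = 19.13 cm² = 1.913×10⁻³ m².
P = σAT⁴ ⇒ T = (P/(σA))^(1/4) = (85.881/(5.670×10⁻⁸×1.913×10⁻³))^(1/4) = 943.3 K.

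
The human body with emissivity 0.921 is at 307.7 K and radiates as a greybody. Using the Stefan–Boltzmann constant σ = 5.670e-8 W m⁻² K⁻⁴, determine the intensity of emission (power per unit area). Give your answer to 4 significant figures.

Stefan–Boltzmann: I = εσT⁴ = 0.921 × 5.670×10⁻⁸ × (307.7)⁴ = 468.1 W/m².

I ≈ 468.1 W/m²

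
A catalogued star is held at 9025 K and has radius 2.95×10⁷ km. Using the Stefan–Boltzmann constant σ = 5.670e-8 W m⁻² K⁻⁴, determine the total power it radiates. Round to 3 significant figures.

P ≈ 4.11×10³⁰ W

Surface area A = 4πR² = 4π(2.95×10¹⁰ m)² = 1.09359×10²² m².
P = σAT⁴ = 5.670×10⁻⁸ × 1.09359×10²² × (9025)⁴ = 4.11×10³⁰ W.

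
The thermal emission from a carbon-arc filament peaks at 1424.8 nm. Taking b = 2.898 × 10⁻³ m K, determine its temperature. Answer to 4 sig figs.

T ≈ 2034 K

Wien's law gives T = b/λ_max = (2.898×10⁻³ m·K)/(1.4248×10⁻⁶ m) = 2034 K.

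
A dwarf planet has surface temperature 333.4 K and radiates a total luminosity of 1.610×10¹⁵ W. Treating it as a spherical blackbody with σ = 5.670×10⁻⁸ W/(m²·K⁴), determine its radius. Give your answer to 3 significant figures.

L = 4πR²σT⁴ ⇒ R = √(L/(4πσT⁴)).
σT⁴ = 700.560 W/m², so R = √(1.610×10¹⁵/(4π×700.560)) = 4.28×10⁵ m.

R ≈ 4.28×10⁵ m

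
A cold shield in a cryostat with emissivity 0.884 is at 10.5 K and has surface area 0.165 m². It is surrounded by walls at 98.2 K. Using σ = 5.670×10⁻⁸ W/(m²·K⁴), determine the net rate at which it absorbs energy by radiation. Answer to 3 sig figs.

Net gain ≈ 0.769 W

Area A = 0.165 m².
Net radiated power P_net = εσA(T⁴ − T₀⁴) = 0.884×5.670×10⁻⁸×0.165×(10.5⁴ − 98.2⁴).
T⁴ − T₀⁴ = 12155.1 − 9.29921×10⁷ = -9.29799×10⁷ K⁴, so P_net = -0.769 W — negative, meaning a net gain of 0.769 W.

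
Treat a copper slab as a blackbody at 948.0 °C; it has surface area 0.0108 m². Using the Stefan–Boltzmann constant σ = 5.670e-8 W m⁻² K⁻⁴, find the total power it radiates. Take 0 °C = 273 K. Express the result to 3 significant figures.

T = 948.0 °C + 273 = 1221.0 K.
Area A = 0.0108 m².
P = σAT⁴ = 5.670×10⁻⁸ × 0.0108 × (1221.0)⁴ = 1.36×10³ W.

P ≈ 1.36×10³ W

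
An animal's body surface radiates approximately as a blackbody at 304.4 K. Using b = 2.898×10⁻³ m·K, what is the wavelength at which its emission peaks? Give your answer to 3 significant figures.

λ_max ≈ 9.52 μm

Wien's displacement law: λ_max = b/T = (2.898×10⁻³ m·K)/(304.4 K) = 9.520×10⁻⁶ m.
That is 9.52 μm, in the infrared range.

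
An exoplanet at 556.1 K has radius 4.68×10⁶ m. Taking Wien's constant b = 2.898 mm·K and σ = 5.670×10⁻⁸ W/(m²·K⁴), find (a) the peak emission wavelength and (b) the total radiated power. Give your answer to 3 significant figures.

λ_max ≈ 5.21 μm; P ≈ 1.49×10¹⁸ W

(a) λ_max = b/T = 2.898×10⁻³/556.1 = 5.211×10⁻⁶ m = 5.21 μm.
Surface area A = 4πR² = 4π(4.68×10⁶ m)² = 2.75234×10¹⁴ m².
(b) P = σAT⁴ = 5.670×10⁻⁸×2.75234×10¹⁴×(556.1)⁴ = 1.49×10¹⁸ W.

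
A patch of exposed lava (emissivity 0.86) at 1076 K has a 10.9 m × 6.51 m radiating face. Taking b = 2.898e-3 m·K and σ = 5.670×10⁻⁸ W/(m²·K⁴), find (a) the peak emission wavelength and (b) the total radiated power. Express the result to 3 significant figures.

(a) λ_max = b/T = 2.898×10⁻³/1076 = 2.693×10⁻⁶ m = 2.69×10³ nm.
Area A = 10.9 × 6.51 = 70.959 m².
(b) P = εσAT⁴ = 0.86×5.670×10⁻⁸×70.959×(1076)⁴ = 4.64×10⁶ W.

λ_max ≈ 2.69×10³ nm; P ≈ 4.64×10⁶ W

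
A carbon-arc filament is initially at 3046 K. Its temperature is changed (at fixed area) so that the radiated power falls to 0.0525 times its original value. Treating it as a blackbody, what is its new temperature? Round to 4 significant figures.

P ∝ T⁴, so T₂/T₁ = (P₂/P₁)^(1/4) = (0.0525)^(1/4) = 0.478674.
T₂ = 3046 × 0.478674 = 1458 K.

T₂ ≈ 1458 K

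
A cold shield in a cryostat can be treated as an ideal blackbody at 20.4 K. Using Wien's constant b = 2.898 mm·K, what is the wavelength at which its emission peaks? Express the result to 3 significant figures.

λ_max ≈ 1.42×10⁻⁴ m

Wien's displacement law: λ_max = b/T = (2.898×10⁻³ m·K)/(20.4 K) = 1.421×10⁻⁴ m.
That is 1.42×10⁻⁴ m, in the infrared range.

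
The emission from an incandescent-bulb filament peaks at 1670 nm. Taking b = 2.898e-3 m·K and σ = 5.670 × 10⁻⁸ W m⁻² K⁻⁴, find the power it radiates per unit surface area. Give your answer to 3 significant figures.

Wien's law: T = b/λ_max = 2.898×10⁻³/1.670×10⁻⁶ = 1735.33 K.
Then I = σT⁴ = 5.670×10⁻⁸×(1735.33)⁴ = 5.14×10⁵ W/m².

I ≈ 5.14×10⁵ W/m²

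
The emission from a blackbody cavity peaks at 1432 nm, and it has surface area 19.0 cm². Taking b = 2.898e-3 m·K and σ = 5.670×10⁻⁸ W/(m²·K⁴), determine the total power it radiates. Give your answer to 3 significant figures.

Wien's law: T = b/λ_max = 2.898×10⁻³/1.432×10⁻⁶ = 2023.74 K.
Area A = 19.0 cm² = 1.90×10⁻³ m².
Then P = σAT⁴ = 5.670×10⁻⁸×1.90×10⁻³×(2023.74)⁴ = 1.81×10³ W.

P ≈ 1.81×10³ W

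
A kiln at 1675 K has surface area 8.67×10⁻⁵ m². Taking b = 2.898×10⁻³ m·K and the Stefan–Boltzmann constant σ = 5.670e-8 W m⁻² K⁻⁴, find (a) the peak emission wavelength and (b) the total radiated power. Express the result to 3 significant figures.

λ_max ≈ 1.73 μm; P ≈ 38.7 W

(a) λ_max = b/T = 2.898×10⁻³/1675 = 1.730×10⁻⁶ m = 1.73 μm.
Area A = 8.67×10⁻⁵ m².
(b) P = σAT⁴ = 5.670×10⁻⁸×8.67×10⁻⁵×(1675)⁴ = 38.7 W.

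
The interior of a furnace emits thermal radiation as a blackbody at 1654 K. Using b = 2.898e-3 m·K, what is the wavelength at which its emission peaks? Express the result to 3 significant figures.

λ_max ≈ 1.75 μm

Wien's displacement law: λ_max = b/T = (2.898×10⁻³ m·K)/(1654 K) = 1.752×10⁻⁶ m.
That is 1.75 μm, in the infrared range.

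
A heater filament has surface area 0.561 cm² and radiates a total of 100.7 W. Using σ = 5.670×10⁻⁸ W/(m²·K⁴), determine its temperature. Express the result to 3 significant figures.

T ≈ 2.37×10³ K

Area A = 0.561 cm² = 5.61×10⁻⁵ m².
P = σAT⁴ ⇒ T = (P/(σA))^(1/4) = (100.7/(5.670×10⁻⁸×5.61×10⁻⁵))^(1/4) = 2.37×10³ K.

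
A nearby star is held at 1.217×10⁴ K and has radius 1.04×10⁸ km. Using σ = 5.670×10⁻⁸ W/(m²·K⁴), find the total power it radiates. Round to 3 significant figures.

Surface area A = 4πR² = 4π(1.04×10¹¹ m)² = 1.35918×10²³ m².
P = σAT⁴ = 5.670×10⁻⁸ × 1.35918×10²³ × (1.217×10⁴)⁴ = 1.69×10³² W.

P ≈ 1.69×10³² W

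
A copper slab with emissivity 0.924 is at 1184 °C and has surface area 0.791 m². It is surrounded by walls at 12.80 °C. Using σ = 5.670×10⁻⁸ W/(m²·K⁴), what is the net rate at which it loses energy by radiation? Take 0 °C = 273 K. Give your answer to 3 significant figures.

Net loss ≈ 1.86×10⁵ W

T = 1184 °C + 273 = 1457 K.
Surroundings: T = 12.80 °C + 273 = 285.80 K.
Area A = 0.791 m².
Net radiated power P_net = εσA(T⁴ − T₀⁴) = 0.924×5.670×10⁻⁸×0.791×(1457⁴ − 285.80⁴).
T⁴ − T₀⁴ = 4.50649×10¹² − 6.67189×10⁹ = 4.49982×10¹² K⁴, so P_net = 1.86×10⁵ W.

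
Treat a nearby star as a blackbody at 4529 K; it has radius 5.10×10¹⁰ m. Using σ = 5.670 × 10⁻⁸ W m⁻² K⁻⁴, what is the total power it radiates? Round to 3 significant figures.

Surface area A = 4πR² = 4π(5.10×10¹⁰ m)² = 3.26851×10²² m².
P = σAT⁴ = 5.670×10⁻⁸ × 3.26851×10²² × (4529)⁴ = 7.80×10²⁹ W.

P ≈ 7.80×10²⁹ W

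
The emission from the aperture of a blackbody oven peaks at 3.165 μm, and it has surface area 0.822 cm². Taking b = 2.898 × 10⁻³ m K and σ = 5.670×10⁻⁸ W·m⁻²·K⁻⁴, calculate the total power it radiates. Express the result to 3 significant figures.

Wien's law: T = b/λ_max = 2.898×10⁻³/3.165×10⁻⁶ = 915.640 K.
Area A = 0.822 cm² = 8.22×10⁻⁵ m².
Then P = σAT⁴ = 5.670×10⁻⁸×8.22×10⁻⁵×(915.640)⁴ = 3.28 W.

P ≈ 3.28 W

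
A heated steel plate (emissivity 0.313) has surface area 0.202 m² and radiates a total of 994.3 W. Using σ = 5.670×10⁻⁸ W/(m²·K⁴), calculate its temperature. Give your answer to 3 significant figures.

Area A = 0.202 m².
P = εσAT⁴ ⇒ T = (P/(εσA))^(1/4) = (994.3/(0.313×5.670×10⁻⁸×0.202))^(1/4) = 726 K.

T ≈ 726 K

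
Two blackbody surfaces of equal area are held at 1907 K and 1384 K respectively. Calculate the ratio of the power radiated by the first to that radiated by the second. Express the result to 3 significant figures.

P₁/P₂ ≈ 3.60

With equal areas, P₁/P₂ = (T₁/T₂)⁴ = (1907/1384)⁴ = 3.60.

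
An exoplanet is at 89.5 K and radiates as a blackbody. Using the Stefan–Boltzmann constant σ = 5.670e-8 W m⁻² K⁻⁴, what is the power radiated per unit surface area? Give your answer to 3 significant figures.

Stefan–Boltzmann: I = σT⁴ = 5.670×10⁻⁸ × (89.5)⁴ = 3.64 W/m².

I ≈ 3.64 W/m²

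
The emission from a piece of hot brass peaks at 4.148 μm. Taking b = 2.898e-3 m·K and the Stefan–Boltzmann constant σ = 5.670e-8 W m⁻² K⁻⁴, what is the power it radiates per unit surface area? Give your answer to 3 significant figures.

Wien's law: T = b/λ_max = 2.898×10⁻³/4.148×10⁻⁶ = 698.650 K.
Then I = σT⁴ = 5.670×10⁻⁸×(698.650)⁴ = 1.35×10⁴ W/m².

I ≈ 1.35×10⁴ W/m²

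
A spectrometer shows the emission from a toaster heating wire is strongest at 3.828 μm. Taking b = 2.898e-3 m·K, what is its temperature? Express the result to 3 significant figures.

Wien's law gives T = b/λ_max = (2.898×10⁻³ m·K)/(3.828×10⁻⁶ m) = 757 K.

T ≈ 757 K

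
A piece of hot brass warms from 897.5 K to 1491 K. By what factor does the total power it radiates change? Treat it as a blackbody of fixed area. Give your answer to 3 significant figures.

P₂/P₁ ≈ 7.62

P ∝ T⁴, so P₂/P₁ = (T₂/T₁)⁴ = (1491/897.5)⁴ = (1.66128)⁴ = 7.62.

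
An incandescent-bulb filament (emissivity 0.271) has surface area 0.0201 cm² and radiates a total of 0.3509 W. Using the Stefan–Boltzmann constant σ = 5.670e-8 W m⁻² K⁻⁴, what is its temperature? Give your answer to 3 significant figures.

T ≈ 1.84×10³ K

Area A = 0.0201 cm² = 2.01×10⁻⁶ m².
P = εσAT⁴ ⇒ T = (P/(εσA))^(1/4) = (0.3509/(0.271×5.670×10⁻⁸×2.01×10⁻⁶))^(1/4) = 1.84×10³ K.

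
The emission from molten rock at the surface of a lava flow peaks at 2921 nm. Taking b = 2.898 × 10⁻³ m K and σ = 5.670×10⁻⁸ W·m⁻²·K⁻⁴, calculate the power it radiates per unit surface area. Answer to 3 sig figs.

Wien's law: T = b/λ_max = 2.898×10⁻³/2.921×10⁻⁶ = 992.126 K.
Then I = σT⁴ = 5.670×10⁻⁸×(992.126)⁴ = 5.49×10⁴ W/m².

I ≈ 5.49×10⁴ W/m²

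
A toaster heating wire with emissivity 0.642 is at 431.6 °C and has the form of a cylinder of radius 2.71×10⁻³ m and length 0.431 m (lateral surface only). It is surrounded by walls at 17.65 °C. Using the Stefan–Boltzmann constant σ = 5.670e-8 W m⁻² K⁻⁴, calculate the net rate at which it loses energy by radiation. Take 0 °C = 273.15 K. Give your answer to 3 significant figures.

T = 431.6 °C + 273.15 = 704.75 K.
Surroundings: T = 17.65 °C + 273.15 = 290.80 K.
Lateral area A = 2πrL = 2π×2.71×10⁻³×0.431 = 7.33882×10⁻³ m².
Net radiated power P_net = εσA(T⁴ − T₀⁴) = 0.642×5.670×10⁻⁸×7.33882×10⁻³×(704.75⁴ − 290.80⁴).
T⁴ − T₀⁴ = 2.46684×10¹¹ − 7.15118×10⁹ = 2.39533×10¹¹ K⁴, so P_net = 64.0 W.

Net loss ≈ 64.0 W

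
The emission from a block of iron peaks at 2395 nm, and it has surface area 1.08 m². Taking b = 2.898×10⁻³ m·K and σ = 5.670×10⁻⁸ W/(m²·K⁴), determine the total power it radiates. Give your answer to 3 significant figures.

Wien's law: T = b/λ_max = 2.898×10⁻³/2.395×10⁻⁶ = 1210.02 K.
Area A = 1.08 m².
Then P = σAT⁴ = 5.670×10⁻⁸×1.08×(1210.02)⁴ = 1.31×10⁵ W.

P ≈ 1.31×10⁵ W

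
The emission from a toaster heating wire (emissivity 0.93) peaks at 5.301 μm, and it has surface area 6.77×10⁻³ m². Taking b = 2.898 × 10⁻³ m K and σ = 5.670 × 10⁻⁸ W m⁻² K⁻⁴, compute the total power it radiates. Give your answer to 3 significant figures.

Wien's law: T = b/λ_max = 2.898×10⁻³/5.301×10⁻⁶ = 546.689 K.
Area A = 6.77×10⁻³ m².
Then P = εσAT⁴ = 0.93×5.670×10⁻⁸×6.77×10⁻³×(546.689)⁴ = 31.9 W.

P ≈ 31.9 W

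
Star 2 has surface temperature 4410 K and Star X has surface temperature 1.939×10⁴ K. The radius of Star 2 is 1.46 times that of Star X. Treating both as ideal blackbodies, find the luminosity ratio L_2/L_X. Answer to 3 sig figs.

L ∝ R²T⁴, so L_2/L_X = (R_2/R_X)²(T_2/T_X)⁴ = (1.46)² × (4410/1.939×10⁴)⁴ = 2.1316 × 2.67574×10⁻³ = 5.70×10⁻³.

L_2/L_X ≈ 5.70×10⁻³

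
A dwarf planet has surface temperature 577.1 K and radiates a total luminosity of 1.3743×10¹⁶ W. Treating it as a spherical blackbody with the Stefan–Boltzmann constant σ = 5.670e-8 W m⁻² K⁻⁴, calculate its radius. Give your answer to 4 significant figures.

R ≈ 4.170×10⁵ m

L = 4πR²σT⁴ ⇒ R = √(L/(4πσT⁴)).
σT⁴ = 6289.08 W/m², so R = √(1.3743×10¹⁶/(4π×6289.08)) = 4.170×10⁵ m.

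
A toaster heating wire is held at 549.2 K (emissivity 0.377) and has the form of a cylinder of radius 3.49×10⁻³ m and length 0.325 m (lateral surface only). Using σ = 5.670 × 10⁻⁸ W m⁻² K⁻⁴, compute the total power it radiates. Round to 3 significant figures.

Lateral area A = 2πrL = 2π×3.49×10⁻³×0.325 = 7.12670×10⁻³ m².
P = εσAT⁴ = 0.377 × 5.670×10⁻⁸ × 7.12670×10⁻³ × (549.2)⁴ = 13.9 W.

P ≈ 13.9 W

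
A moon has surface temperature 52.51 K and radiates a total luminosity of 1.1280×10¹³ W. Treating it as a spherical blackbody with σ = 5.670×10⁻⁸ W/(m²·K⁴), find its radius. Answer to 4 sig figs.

R ≈ 1.443×10⁶ m

L = 4πR²σT⁴ ⇒ R = √(L/(4πσT⁴)).
σT⁴ = 0.431073 W/m², so R = √(1.1280×10¹³/(4π×0.431073)) = 1.443×10⁶ m.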